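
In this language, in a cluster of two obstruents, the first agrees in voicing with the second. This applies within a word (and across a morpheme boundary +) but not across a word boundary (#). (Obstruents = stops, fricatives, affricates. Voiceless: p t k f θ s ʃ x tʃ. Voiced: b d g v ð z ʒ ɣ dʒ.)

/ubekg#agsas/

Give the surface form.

[ubegg#aksas]

/k/ before /g/ (voiced) → [g]
/g/ before /s/ (voiceless) → [k]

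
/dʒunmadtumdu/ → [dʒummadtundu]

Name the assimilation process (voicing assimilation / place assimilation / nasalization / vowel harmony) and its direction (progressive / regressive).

place assimilation, regressive

/n/→[m] /m/→[n].
Each target copies a feature from the following segment, so the direction is regressive.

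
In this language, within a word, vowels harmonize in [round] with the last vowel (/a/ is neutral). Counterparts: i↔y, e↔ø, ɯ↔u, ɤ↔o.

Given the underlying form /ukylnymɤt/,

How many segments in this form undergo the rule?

/u/ harmonizes with /ɤ/ ([-round]) → [ɯ]
/y/ harmonizes with /ɤ/ ([-round]) → [i]
/y/ harmonizes with /ɤ/ ([-round]) → [i]
3 segments change.

3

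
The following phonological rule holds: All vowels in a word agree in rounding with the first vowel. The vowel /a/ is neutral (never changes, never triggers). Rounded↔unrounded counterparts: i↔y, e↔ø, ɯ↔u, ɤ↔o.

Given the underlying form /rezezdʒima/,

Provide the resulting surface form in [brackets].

no segment meets the rule's conditions; no change.

[rezezdʒima]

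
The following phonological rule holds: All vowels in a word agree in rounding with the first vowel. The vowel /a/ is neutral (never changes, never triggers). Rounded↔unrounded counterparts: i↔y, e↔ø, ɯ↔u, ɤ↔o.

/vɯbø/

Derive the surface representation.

[vɯbe]

/ø/ harmonizes with /ɯ/ ([-round]) → [e]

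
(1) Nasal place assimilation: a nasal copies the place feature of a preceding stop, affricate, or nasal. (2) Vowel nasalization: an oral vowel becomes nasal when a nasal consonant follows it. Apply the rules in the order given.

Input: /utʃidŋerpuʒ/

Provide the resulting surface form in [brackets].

[utʃidnerpuʒ]

Rule 1: /ŋ/ after /d/ (alveolar) → [n]
After rule 1: utʃidnerpuʒ
Rule 2: no segment meets the rule's conditions; no change.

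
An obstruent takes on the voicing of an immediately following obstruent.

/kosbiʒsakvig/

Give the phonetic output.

/s/ before /b/ (voiced) → [z]
/ʒ/ before /s/ (voiceless) → [ʃ]
/k/ before /v/ (voiced) → [g]

[kozbiʃsagvig]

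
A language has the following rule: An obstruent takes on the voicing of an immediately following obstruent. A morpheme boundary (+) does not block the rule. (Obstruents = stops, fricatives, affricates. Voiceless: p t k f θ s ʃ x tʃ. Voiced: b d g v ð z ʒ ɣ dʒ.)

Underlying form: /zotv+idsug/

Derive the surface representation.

[zodv+itsug]

/t/ before /v/ (voiced) → [d]
/d/ before /s/ (voiceless) → [t]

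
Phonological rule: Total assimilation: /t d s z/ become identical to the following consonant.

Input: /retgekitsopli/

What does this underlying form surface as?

/t/ before /g/ → [g] (total assimilation)
/t/ before /s/ → [s] (total assimilation)

[reggekissopli]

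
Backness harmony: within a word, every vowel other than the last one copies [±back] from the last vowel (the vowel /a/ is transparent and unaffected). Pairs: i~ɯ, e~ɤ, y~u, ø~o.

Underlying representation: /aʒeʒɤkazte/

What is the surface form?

[aʒeʒekazte]

/ɤ/ harmonizes with /e/ ([-back]) → [e]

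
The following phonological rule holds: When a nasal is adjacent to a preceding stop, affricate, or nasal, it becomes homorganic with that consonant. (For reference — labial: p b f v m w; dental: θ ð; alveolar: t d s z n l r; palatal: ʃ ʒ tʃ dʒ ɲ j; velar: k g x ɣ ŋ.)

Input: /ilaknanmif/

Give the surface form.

/n/ after /k/ (velar) → [ŋ]
/m/ after /n/ (alveolar) → [n]

[ilakŋannif]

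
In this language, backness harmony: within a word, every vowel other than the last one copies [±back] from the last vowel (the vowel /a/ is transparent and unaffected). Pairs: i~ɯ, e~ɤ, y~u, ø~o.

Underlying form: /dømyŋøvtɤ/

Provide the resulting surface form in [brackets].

[domuŋovtɤ]

/ø/ harmonizes with /ɤ/ ([+back]) → [o]
/y/ harmonizes with /ɤ/ ([+back]) → [u]
/ø/ harmonizes with /ɤ/ ([+back]) → [o]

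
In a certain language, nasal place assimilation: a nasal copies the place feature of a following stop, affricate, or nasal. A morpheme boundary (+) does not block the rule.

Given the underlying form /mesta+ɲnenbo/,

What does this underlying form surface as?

/ɲ/ before /n/ (alveolar) → [n]
/n/ before /b/ (labial) → [m]

[mesta+nnembo]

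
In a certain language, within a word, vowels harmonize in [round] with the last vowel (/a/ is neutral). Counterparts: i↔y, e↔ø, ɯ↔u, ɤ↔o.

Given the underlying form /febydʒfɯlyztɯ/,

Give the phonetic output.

/y/ harmonizes with /ɯ/ ([-round]) → [i]
/y/ harmonizes with /ɯ/ ([-round]) → [i]

[febidʒfɯliztɯ]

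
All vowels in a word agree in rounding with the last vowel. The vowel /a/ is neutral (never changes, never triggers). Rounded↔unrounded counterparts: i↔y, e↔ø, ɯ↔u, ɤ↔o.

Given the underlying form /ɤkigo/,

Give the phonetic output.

/ɤ/ harmonizes with /o/ ([+round]) → [o]
/i/ harmonizes with /o/ ([+round]) → [y]

[okygo]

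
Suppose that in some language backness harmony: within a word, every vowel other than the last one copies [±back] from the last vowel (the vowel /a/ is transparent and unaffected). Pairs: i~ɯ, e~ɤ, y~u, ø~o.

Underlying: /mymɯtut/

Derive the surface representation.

[mumɯtut]

/y/ harmonizes with /u/ ([+back]) → [u]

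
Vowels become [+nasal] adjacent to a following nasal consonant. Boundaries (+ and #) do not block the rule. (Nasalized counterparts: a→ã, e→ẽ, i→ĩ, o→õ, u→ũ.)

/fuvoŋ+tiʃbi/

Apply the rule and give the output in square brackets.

[fuvõŋ+tiʃbi]

/o/ before nasal /ŋ/ → [õ]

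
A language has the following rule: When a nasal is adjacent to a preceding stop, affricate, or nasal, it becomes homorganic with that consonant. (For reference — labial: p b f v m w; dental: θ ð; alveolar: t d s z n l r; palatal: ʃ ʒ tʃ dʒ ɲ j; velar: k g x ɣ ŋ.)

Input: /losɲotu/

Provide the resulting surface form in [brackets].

[losɲotu]

no segment meets the rule's conditions; no change.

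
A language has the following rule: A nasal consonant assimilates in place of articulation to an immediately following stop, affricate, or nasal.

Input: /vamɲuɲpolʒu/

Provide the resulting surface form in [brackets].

/m/ before /ɲ/ (palatal) → [ɲ]
/ɲ/ before /p/ (labial) → [m]

[vaɲɲumpolʒu]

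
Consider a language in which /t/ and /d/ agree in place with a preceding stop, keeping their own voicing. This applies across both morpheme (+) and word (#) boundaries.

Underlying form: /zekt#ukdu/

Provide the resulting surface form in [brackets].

[zekk#ukgu]

/t/ after /k/ (velar) → [k]
/d/ after /k/ (velar) → [g]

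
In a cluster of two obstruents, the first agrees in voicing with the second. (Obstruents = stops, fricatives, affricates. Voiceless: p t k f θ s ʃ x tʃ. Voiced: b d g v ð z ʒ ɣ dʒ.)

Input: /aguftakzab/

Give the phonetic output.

/k/ before /z/ (voiced) → [g]

[aguftagzab]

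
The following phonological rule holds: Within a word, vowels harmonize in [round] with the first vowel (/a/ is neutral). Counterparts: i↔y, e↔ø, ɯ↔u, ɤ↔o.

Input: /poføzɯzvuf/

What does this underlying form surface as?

[poføzuzvuf]

/ɯ/ harmonizes with /o/ ([+round]) → [u]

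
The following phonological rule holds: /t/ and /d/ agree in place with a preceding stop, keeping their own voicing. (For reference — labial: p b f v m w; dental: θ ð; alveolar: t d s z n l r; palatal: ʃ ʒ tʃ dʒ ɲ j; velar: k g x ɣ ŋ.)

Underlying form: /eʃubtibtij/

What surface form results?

[eʃubpibpij]

/t/ after /b/ (labial) → [p]
/t/ after /b/ (labial) → [p]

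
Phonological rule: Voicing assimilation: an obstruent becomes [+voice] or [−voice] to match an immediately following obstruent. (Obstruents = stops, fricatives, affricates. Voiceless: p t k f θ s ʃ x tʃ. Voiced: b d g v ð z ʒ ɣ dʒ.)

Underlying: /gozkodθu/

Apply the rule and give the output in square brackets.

/z/ before /k/ (voiceless) → [s]
/d/ before /θ/ (voiceless) → [t]

[goskotθu]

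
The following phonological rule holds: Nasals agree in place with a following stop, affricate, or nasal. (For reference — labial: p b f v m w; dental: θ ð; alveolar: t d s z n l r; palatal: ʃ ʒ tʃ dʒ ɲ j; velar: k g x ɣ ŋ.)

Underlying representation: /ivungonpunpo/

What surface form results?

[ivuŋgompumpo]

/n/ before /g/ (velar) → [ŋ]
/n/ before /p/ (labial) → [m]
/n/ before /p/ (labial) → [m]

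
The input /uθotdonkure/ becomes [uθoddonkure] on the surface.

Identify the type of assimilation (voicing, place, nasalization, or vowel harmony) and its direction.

voicing assimilation, regressive

/t/→[d].
Each target copies a feature from the following segment, so the direction is regressive.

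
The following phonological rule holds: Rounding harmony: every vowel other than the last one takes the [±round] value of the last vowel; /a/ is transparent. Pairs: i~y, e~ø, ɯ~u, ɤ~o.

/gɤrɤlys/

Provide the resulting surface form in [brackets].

/ɤ/ harmonizes with /y/ ([+round]) → [o]
/ɤ/ harmonizes with /y/ ([+round]) → [o]

[gorolys]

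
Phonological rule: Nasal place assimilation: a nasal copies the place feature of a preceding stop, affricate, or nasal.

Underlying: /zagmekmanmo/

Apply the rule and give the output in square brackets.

/m/ after /g/ (velar) → [ŋ]
/m/ after /k/ (velar) → [ŋ]
/m/ after /n/ (alveolar) → [n]

[zagŋekŋanno]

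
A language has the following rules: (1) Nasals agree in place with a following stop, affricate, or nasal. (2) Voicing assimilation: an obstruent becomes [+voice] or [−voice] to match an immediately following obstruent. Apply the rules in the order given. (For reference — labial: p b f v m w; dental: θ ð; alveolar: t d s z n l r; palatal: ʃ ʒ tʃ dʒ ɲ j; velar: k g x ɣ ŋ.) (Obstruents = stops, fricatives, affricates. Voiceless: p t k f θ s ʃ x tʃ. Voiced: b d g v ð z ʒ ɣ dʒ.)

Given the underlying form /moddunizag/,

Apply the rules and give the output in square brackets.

Rule 1: no segment meets the rule's conditions; no change.
After rule 1: moddunizag
Rule 2: no segment meets the rule's conditions; no change.

[moddunizag]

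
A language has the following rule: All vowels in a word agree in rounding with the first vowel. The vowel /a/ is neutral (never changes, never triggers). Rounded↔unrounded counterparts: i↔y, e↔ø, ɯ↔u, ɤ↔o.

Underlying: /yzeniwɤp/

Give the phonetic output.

/e/ harmonizes with /y/ ([+round]) → [ø]
/i/ harmonizes with /y/ ([+round]) → [y]
/ɤ/ harmonizes with /y/ ([+round]) → [o]

[yzønywop]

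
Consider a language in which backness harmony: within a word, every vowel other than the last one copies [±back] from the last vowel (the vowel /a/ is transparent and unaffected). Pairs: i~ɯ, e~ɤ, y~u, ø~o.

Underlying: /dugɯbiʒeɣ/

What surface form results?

[dygibiʒeɣ]

/u/ harmonizes with /e/ ([-back]) → [y]
/ɯ/ harmonizes with /e/ ([-back]) → [i]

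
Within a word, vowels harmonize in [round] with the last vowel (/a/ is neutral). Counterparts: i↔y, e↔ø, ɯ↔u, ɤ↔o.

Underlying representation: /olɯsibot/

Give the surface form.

[olusybot]

/ɯ/ harmonizes with /o/ ([+round]) → [u]
/i/ harmonizes with /o/ ([+round]) → [y]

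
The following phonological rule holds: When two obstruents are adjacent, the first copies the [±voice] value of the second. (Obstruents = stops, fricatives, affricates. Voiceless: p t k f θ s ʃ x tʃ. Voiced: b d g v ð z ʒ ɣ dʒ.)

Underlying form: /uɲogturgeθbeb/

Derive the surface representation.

[uɲokturgeðbeb]

/g/ before /t/ (voiceless) → [k]
/θ/ before /b/ (voiced) → [ð]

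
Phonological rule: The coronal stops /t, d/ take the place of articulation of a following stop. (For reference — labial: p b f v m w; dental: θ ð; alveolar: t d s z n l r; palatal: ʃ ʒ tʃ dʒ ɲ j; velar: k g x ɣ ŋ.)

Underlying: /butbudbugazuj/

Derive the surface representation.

/t/ before /b/ (labial) → [p]
/d/ before /b/ (labial) → [b]

[bupbubbugazuj]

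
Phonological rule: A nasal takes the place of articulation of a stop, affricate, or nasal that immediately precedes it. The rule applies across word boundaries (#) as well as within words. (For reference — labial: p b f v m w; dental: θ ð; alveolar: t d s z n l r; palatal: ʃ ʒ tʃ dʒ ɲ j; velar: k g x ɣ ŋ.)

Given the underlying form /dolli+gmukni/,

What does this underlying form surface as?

/m/ after /g/ (velar) → [ŋ]
/n/ after /k/ (velar) → [ŋ]

[dolli+gŋukŋi]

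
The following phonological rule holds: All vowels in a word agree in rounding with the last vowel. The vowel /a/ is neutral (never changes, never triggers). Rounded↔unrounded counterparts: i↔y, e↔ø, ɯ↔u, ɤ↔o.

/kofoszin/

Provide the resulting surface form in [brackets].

/o/ harmonizes with /i/ ([-round]) → [ɤ]
/o/ harmonizes with /i/ ([-round]) → [ɤ]

[kɤfɤszin]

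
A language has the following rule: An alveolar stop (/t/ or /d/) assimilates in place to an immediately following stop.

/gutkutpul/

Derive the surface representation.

[gukkuppul]

/t/ before /k/ (velar) → [k]
/t/ before /p/ (labial) → [p]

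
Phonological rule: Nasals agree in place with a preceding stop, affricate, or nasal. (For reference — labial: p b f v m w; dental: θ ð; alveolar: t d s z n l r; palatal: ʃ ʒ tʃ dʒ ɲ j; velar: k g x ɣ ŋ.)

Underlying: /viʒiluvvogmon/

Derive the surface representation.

[viʒiluvvogŋon]

/m/ after /g/ (velar) → [ŋ]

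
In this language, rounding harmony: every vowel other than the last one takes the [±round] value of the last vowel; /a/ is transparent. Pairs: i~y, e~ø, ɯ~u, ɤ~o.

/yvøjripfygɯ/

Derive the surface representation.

/y/ harmonizes with /ɯ/ ([-round]) → [i]
/ø/ harmonizes with /ɯ/ ([-round]) → [e]
/y/ harmonizes with /ɯ/ ([-round]) → [i]

[ivejripfigɯ]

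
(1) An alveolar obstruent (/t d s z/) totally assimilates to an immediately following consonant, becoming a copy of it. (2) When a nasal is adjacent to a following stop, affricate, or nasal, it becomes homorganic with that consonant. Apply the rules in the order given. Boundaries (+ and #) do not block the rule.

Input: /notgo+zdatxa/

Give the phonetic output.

[noggo+ddaxxa]

Rule 1: /t/ before /g/ → [g] (total assimilation)
Rule 1: /z/ before /d/ → [d] (total assimilation)
Rule 1: /t/ before /x/ → [x] (total assimilation)
After rule 1: noggo+ddaxxa
Rule 2: no segment meets the rule's conditions; no change.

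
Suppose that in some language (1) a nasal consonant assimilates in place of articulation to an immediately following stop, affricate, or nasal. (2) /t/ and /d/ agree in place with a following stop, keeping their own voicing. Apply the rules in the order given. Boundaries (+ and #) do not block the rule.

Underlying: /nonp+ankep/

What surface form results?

[nomp+aŋkep]

Rule 1: /n/ before /p/ (labial) → [m]
Rule 1: /n/ before /k/ (velar) → [ŋ]
After rule 1: nomp+aŋkep
Rule 2: no segment meets the rule's conditions; no change.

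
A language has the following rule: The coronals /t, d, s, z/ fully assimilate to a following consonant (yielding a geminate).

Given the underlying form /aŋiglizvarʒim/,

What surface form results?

[aŋiglivvarʒim]

/z/ before /v/ → [v] (total assimilation)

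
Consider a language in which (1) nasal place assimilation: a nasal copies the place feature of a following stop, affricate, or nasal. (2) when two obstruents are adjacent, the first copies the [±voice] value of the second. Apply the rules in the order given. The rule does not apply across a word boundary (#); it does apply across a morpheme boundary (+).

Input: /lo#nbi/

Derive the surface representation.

Rule 1: /n/ before /b/ (labial) → [m]
After rule 1: lo#mbi
Rule 2: no segment meets the rule's conditions; no change.

[lo#mbi]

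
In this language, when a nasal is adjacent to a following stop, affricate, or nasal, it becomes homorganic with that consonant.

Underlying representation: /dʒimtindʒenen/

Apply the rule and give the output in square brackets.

/m/ before /t/ (alveolar) → [n]
/n/ before /dʒ/ (palatal) → [ɲ]

[dʒintiɲdʒenen]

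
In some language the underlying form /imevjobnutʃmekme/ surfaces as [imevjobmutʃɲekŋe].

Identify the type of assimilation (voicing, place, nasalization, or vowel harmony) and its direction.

place assimilation, progressive

/n/→[m] /m/→[ɲ] /m/→[ŋ].
Each target copies a feature from the preceding segment, so the direction is progressive.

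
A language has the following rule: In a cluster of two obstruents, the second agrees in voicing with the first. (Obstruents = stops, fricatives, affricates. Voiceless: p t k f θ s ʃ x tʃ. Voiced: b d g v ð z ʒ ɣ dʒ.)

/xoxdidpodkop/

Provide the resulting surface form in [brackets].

[xoxtidbodgop]

/d/ after /x/ (voiceless) → [t]
/p/ after /d/ (voiced) → [b]
/k/ after /d/ (voiced) → [g]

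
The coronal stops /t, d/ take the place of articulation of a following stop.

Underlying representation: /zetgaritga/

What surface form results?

[zekgarikga]

/t/ before /g/ (velar) → [k]
/t/ before /g/ (velar) → [k]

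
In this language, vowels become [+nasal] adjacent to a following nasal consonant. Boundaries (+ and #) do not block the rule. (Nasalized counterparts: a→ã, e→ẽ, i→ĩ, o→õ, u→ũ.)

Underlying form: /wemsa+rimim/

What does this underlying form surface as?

[wẽmsa+rĩmĩm]

/e/ before nasal /m/ → [ẽ]
/i/ before nasal /m/ → [ĩ]
/i/ before nasal /m/ → [ĩ]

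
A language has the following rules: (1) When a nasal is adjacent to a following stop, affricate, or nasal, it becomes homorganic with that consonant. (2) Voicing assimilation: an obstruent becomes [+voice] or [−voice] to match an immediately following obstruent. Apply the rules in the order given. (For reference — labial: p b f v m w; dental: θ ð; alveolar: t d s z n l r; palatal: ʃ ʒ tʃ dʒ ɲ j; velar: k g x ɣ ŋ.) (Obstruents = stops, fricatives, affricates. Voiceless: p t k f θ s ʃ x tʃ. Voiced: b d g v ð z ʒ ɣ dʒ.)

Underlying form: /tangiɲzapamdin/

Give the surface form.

Rule 1: /n/ before /g/ (velar) → [ŋ]
Rule 1: /m/ before /d/ (alveolar) → [n]
After rule 1: taŋgiɲzapandin
Rule 2: no segment meets the rule's conditions; no change.

[taŋgiɲzapandin]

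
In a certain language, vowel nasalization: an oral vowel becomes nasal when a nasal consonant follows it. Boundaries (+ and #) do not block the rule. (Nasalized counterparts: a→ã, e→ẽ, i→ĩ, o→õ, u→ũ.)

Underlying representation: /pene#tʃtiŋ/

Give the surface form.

[pẽne#tʃtĩŋ]

/e/ before nasal /n/ → [ẽ]
/i/ before nasal /ŋ/ → [ĩ]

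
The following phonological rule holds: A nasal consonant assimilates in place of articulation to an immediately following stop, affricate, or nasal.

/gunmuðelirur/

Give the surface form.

[gummuðelirur]

/n/ before /m/ (labial) → [m]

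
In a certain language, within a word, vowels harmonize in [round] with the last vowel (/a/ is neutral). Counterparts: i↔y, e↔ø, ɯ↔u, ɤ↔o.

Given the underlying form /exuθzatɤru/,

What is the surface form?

[øxuθzatoru]

/e/ harmonizes with /u/ ([+round]) → [ø]
/ɤ/ harmonizes with /u/ ([+round]) → [o]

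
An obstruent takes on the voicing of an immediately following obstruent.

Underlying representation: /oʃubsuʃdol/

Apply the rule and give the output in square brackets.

/b/ before /s/ (voiceless) → [p]
/ʃ/ before /d/ (voiced) → [ʒ]

[oʃupsuʒdol]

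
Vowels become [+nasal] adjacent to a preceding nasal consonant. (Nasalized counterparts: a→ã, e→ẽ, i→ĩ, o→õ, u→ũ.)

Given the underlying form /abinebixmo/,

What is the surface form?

[abinẽbixmõ]

/e/ after nasal /n/ → [ẽ]
/o/ after nasal /m/ → [õ]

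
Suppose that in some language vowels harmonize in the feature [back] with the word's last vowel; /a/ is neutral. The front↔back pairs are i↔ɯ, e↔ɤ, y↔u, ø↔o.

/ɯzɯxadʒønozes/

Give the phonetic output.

[izixadʒønøzes]

/ɯ/ harmonizes with /e/ ([-back]) → [i]
/ɯ/ harmonizes with /e/ ([-back]) → [i]
/o/ harmonizes with /e/ ([-back]) → [ø]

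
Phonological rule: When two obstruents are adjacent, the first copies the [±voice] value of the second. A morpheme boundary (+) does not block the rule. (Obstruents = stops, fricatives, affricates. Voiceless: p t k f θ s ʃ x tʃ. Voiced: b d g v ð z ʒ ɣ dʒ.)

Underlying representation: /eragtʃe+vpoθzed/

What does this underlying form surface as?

[eraktʃe+fpoðzed]

/g/ before /tʃ/ (voiceless) → [k]
/v/ before /p/ (voiceless) → [f]
/θ/ before /z/ (voiced) → [ð]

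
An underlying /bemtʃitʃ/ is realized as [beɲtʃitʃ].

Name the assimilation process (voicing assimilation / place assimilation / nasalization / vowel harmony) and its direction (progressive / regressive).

/m/→[ɲ].
Each target copies a feature from the following segment, so the direction is regressive.

place assimilation, regressive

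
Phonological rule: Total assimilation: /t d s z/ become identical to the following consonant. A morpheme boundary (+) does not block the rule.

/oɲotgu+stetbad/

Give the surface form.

/t/ before /g/ → [g] (total assimilation)
/s/ before /t/ → [t] (total assimilation)
/t/ before /b/ → [b] (total assimilation)

[oɲoggu+ttebbad]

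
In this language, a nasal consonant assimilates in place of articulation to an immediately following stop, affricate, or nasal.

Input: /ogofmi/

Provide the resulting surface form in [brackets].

[ogofmi]

no segment meets the rule's conditions; no change.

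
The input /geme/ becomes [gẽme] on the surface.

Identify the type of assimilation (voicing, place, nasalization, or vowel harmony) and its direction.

/e/→[ẽ].
Each target copies a feature from the following segment, so the direction is regressive.

nasalization, regressive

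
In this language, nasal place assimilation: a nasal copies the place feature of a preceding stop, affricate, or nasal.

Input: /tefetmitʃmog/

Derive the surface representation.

[tefetnitʃɲog]

/m/ after /t/ (alveolar) → [n]
/m/ after /tʃ/ (palatal) → [ɲ]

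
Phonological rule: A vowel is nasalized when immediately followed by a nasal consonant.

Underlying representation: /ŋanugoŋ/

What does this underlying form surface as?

[ŋãnugõŋ]

/a/ before nasal /n/ → [ã]
/o/ before nasal /ŋ/ → [õ]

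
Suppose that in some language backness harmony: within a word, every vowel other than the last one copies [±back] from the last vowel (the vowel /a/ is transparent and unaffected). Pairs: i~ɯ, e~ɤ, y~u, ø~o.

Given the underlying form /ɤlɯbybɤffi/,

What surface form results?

[elibybeffi]

/ɤ/ harmonizes with /i/ ([-back]) → [e]
/ɯ/ harmonizes with /i/ ([-back]) → [i]
/ɤ/ harmonizes with /i/ ([-back]) → [e]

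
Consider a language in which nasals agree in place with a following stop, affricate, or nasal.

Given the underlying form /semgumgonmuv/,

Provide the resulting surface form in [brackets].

/m/ before /g/ (velar) → [ŋ]
/m/ before /g/ (velar) → [ŋ]
/n/ before /m/ (labial) → [m]

[seŋguŋgommuv]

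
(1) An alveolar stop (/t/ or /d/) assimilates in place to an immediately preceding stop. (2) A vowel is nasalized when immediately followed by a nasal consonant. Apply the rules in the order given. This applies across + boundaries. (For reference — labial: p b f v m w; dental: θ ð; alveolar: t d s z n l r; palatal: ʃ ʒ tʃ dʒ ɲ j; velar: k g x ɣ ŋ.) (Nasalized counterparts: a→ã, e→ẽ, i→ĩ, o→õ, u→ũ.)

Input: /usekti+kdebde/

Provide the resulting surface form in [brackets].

[usekki+kgebbe]

Rule 1: /t/ after /k/ (velar) → [k]
Rule 1: /d/ after /k/ (velar) → [g]
Rule 1: /d/ after /b/ (labial) → [b]
After rule 1: usekki+kgebbe
Rule 2: no segment meets the rule's conditions; no change.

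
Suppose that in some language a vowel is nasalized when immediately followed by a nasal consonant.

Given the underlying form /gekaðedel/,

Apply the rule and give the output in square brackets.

no segment meets the rule's conditions; no change.

[gekaðedel]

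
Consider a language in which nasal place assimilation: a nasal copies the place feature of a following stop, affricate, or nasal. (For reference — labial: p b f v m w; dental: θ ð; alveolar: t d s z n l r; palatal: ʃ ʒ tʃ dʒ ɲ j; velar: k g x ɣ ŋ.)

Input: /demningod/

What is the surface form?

/m/ before /n/ (alveolar) → [n]
/n/ before /g/ (velar) → [ŋ]

[denniŋgod]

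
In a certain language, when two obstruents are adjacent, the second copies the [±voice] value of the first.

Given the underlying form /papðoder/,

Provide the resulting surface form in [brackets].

[papθoder]

/ð/ after /p/ (voiceless) → [θ]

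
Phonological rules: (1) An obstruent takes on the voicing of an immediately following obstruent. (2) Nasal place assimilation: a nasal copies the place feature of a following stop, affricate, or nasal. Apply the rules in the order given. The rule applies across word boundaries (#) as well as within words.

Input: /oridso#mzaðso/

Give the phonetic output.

[oritso#mzaθso]

Rule 1: /d/ before /s/ (voiceless) → [t]
Rule 1: /ð/ before /s/ (voiceless) → [θ]
After rule 1: oritso#mzaθso
Rule 2: no segment meets the rule's conditions; no change.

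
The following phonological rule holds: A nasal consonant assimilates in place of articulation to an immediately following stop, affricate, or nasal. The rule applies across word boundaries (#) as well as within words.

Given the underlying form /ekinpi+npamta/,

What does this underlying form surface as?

[ekimpi+mpanta]

/n/ before /p/ (labial) → [m]
/n/ before /p/ (labial) → [m]
/m/ before /t/ (alveolar) → [n]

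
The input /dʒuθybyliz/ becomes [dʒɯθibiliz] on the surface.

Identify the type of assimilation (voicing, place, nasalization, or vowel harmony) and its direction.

vowel harmony, regressive

/u/→[ɯ] /y/→[i] /y/→[i].
Vowels agree with the last vowel, so the harmony is regressive.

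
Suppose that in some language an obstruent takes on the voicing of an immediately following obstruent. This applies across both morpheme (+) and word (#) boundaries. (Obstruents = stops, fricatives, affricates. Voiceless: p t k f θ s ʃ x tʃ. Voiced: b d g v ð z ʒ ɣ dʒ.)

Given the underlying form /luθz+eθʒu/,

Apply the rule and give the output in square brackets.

/θ/ before /z/ (voiced) → [ð]
/θ/ before /ʒ/ (voiced) → [ð]

[luðz+eðʒu]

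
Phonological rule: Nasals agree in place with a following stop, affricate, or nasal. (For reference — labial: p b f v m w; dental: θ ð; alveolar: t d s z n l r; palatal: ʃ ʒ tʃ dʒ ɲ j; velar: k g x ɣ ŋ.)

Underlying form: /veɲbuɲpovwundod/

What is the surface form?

/ɲ/ before /b/ (labial) → [m]
/ɲ/ before /p/ (labial) → [m]

[vembumpovwundod]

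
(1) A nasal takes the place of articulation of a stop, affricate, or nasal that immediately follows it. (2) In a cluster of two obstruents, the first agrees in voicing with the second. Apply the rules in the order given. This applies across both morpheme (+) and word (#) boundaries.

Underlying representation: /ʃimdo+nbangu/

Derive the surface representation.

Rule 1: /m/ before /d/ (alveolar) → [n]
Rule 1: /n/ before /b/ (labial) → [m]
Rule 1: /n/ before /g/ (velar) → [ŋ]
After rule 1: ʃindo+mbaŋgu
Rule 2: no segment meets the rule's conditions; no change.

[ʃindo+mbaŋgu]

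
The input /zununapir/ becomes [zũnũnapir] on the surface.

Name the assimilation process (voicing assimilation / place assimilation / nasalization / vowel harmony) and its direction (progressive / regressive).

/u/→[ũ] /u/→[ũ].
Each target copies a feature from the following segment, so the direction is regressive.

nasalization, regressive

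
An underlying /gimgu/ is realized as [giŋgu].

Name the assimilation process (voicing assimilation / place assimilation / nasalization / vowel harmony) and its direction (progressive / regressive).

/m/→[ŋ].
Each target copies a feature from the following segment, so the direction is regressive.

place assimilation, regressive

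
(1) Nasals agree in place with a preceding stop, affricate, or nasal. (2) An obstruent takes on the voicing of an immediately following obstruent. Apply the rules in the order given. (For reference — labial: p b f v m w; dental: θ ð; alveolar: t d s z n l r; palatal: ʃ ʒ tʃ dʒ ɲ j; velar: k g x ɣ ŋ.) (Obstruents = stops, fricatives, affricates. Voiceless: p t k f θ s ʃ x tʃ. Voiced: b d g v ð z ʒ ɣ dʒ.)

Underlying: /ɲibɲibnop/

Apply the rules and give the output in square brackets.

[ɲibmibmop]

Rule 1: /ɲ/ after /b/ (labial) → [m]
Rule 1: /n/ after /b/ (labial) → [m]
After rule 1: ɲibmibmop
Rule 2: no segment meets the rule's conditions; no change.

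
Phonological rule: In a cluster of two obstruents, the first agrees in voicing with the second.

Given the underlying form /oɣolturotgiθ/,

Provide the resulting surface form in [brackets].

[oɣolturodgiθ]

/t/ before /g/ (voiced) → [d]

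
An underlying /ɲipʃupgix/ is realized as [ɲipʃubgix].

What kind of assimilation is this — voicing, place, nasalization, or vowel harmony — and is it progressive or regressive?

voicing assimilation, regressive

/p/→[b].
Each target copies a feature from the following segment, so the direction is regressive.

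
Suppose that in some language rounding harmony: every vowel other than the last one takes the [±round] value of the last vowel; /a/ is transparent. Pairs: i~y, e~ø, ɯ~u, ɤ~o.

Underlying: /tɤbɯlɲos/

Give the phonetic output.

/ɤ/ harmonizes with /o/ ([+round]) → [o]
/ɯ/ harmonizes with /o/ ([+round]) → [u]

[tobulɲos]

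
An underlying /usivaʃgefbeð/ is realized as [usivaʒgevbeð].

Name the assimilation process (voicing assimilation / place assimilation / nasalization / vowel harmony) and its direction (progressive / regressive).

voicing assimilation, regressive

/ʃ/→[ʒ] /f/→[v].
Each target copies a feature from the following segment, so the direction is regressive.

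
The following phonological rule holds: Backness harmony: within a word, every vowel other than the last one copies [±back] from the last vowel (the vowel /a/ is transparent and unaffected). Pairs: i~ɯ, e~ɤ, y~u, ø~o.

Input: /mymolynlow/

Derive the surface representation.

/y/ harmonizes with /o/ ([+back]) → [u]
/y/ harmonizes with /o/ ([+back]) → [u]

[mumolunlow]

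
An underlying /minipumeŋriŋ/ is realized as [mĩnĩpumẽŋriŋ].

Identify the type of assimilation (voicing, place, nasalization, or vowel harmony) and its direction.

/i/→[ĩ] /i/→[ĩ] /e/→[ẽ].
Each target copies a feature from the preceding segment, so the direction is progressive.

nasalization, progressive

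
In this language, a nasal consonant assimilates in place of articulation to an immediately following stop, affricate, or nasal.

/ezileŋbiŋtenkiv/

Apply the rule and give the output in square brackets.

[ezilembinteŋkiv]

/ŋ/ before /b/ (labial) → [m]
/ŋ/ before /t/ (alveolar) → [n]
/n/ before /k/ (velar) → [ŋ]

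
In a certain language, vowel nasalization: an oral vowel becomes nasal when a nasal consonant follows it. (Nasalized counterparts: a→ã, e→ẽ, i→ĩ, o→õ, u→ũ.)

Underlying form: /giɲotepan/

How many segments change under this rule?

/i/ before nasal /ɲ/ → [ĩ]
/a/ before nasal /n/ → [ã]
2 segments change.

2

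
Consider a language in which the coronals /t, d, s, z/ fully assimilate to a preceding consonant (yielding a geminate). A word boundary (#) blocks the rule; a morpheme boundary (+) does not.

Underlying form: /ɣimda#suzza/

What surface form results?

[ɣimma#suzza]

/d/ after /m/ → [m] (total assimilation)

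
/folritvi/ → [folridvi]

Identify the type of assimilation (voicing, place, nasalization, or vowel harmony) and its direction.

voicing assimilation, regressive

/t/→[d].
Each target copies a feature from the following segment, so the direction is regressive.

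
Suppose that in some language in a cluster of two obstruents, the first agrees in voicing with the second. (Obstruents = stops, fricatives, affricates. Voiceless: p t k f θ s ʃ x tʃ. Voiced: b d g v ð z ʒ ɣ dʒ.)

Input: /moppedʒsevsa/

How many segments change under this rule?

/dʒ/ before /s/ (voiceless) → [tʃ]
/v/ before /s/ (voiceless) → [f]
2 segments change.

2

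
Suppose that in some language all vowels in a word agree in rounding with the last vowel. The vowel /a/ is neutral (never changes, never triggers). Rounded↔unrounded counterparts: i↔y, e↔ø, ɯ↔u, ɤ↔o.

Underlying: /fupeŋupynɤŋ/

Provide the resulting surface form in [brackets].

/u/ harmonizes with /ɤ/ ([-round]) → [ɯ]
/u/ harmonizes with /ɤ/ ([-round]) → [ɯ]
/y/ harmonizes with /ɤ/ ([-round]) → [i]

[fɯpeŋɯpinɤŋ]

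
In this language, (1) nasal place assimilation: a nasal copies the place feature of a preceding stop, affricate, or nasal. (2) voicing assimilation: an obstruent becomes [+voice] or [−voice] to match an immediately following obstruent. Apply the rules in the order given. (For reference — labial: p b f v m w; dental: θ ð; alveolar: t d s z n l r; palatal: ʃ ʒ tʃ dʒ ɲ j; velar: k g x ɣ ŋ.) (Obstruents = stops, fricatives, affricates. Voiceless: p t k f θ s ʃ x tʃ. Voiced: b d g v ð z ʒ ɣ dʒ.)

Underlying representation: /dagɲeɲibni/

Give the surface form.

[dagŋeɲibmi]

Rule 1: /ɲ/ after /g/ (velar) → [ŋ]
Rule 1: /n/ after /b/ (labial) → [m]
After rule 1: dagŋeɲibmi
Rule 2: no segment meets the rule's conditions; no change.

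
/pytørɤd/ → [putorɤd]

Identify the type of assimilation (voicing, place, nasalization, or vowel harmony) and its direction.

/y/→[u] /ø/→[o].
Vowels agree with the last vowel, so the harmony is regressive.

vowel harmony, regressive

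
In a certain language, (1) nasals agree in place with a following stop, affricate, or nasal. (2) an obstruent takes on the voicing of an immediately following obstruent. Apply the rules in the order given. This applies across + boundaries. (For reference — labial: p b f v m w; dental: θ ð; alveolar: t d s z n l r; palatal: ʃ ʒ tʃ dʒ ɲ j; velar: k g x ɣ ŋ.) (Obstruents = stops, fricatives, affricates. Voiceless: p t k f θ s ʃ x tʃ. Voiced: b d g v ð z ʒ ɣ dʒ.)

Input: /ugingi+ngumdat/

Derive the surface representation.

[ugiŋgi+ŋgundat]

Rule 1: /n/ before /g/ (velar) → [ŋ]
Rule 1: /n/ before /g/ (velar) → [ŋ]
Rule 1: /m/ before /d/ (alveolar) → [n]
After rule 1: ugiŋgi+ŋgundat
Rule 2: no segment meets the rule's conditions; no change.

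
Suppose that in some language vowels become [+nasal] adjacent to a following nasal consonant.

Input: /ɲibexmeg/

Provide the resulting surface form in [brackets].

no segment meets the rule's conditions; no change.

[ɲibexmeg]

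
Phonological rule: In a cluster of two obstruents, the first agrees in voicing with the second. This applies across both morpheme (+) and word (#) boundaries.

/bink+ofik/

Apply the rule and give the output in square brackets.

no segment meets the rule's conditions; no change.

[bink+ofik]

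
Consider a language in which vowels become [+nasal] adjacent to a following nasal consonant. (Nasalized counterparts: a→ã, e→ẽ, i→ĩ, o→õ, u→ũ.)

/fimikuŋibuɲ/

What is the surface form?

[fĩmikũŋibũɲ]

/i/ before nasal /m/ → [ĩ]
/u/ before nasal /ŋ/ → [ũ]
/u/ before nasal /ɲ/ → [ũ]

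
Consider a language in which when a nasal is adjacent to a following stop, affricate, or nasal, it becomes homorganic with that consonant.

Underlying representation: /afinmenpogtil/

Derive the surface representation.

/n/ before /m/ (labial) → [m]
/n/ before /p/ (labial) → [m]

[afimmempogtil]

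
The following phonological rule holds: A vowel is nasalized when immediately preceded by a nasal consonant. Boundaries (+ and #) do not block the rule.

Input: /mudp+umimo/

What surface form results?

[mũdp+umĩmõ]

/u/ after nasal /m/ → [ũ]
/i/ after nasal /m/ → [ĩ]
/o/ after nasal /m/ → [õ]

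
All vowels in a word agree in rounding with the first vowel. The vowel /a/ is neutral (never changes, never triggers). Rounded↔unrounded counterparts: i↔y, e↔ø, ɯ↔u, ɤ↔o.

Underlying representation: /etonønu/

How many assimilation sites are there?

3

/o/ harmonizes with /e/ ([-round]) → [ɤ]
/ø/ harmonizes with /e/ ([-round]) → [e]
/u/ harmonizes with /e/ ([-round]) → [ɯ]
3 segments change.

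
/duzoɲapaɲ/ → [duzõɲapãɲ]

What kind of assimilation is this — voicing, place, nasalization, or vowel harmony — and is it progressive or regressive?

/o/→[õ] /a/→[ã].
Each target copies a feature from the following segment, so the direction is regressive.

nasalization, regressive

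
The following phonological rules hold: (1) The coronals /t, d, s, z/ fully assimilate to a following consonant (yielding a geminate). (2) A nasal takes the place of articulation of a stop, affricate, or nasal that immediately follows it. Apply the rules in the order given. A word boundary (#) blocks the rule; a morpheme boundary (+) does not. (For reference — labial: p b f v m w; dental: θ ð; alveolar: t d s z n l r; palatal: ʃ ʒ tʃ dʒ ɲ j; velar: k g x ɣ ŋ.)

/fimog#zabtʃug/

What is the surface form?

Rule 1: no segment meets the rule's conditions; no change.
After rule 1: fimog#zabtʃug
Rule 2: no segment meets the rule's conditions; no change.

[fimog#zabtʃug]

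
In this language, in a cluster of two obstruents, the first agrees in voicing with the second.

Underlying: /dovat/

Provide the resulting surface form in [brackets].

no segment meets the rule's conditions; no change.

[dovat]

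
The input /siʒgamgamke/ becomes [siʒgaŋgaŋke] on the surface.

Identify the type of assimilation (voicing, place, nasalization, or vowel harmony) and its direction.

/m/→[ŋ] /m/→[ŋ].
Each target copies a feature from the following segment, so the direction is regressive.

place assimilation, regressive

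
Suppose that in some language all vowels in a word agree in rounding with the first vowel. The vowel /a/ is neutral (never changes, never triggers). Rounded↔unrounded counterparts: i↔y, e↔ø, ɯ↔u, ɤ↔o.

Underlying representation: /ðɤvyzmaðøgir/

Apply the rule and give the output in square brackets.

[ðɤvizmaðegir]

/y/ harmonizes with /ɤ/ ([-round]) → [i]
/ø/ harmonizes with /ɤ/ ([-round]) → [e]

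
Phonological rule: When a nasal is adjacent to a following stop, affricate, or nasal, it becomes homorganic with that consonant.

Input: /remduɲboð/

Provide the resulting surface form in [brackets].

[rendumboð]

/m/ before /d/ (alveolar) → [n]
/ɲ/ before /b/ (labial) → [m]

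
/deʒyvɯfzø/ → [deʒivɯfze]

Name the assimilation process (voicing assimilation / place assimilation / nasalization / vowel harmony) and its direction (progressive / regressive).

/y/→[i] /ø/→[e].
Vowels agree with the first vowel, so the harmony is progressive.

vowel harmony, progressive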